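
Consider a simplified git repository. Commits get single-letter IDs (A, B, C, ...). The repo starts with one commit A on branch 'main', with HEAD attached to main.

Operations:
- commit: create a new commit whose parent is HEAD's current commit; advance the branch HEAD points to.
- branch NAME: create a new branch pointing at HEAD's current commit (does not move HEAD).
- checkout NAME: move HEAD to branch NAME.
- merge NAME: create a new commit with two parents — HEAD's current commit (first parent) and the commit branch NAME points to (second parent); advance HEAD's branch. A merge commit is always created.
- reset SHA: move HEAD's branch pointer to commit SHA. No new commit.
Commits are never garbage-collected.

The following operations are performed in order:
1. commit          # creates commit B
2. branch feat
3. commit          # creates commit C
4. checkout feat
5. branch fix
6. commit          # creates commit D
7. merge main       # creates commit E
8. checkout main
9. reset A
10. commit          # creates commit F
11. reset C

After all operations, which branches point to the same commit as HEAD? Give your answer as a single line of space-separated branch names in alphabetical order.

After op 1 (commit): HEAD=main@B [main=B]
After op 2 (branch): HEAD=main@B [feat=B main=B]
After op 3 (commit): HEAD=main@C [feat=B main=C]
After op 4 (checkout): HEAD=feat@B [feat=B main=C]
After op 5 (branch): HEAD=feat@B [feat=B fix=B main=C]
After op 6 (commit): HEAD=feat@D [feat=D fix=B main=C]
After op 7 (merge): HEAD=feat@E [feat=E fix=B main=C]
After op 8 (checkout): HEAD=main@C [feat=E fix=B main=C]
After op 9 (reset): HEAD=main@A [feat=E fix=B main=A]
After op 10 (commit): HEAD=main@F [feat=E fix=B main=F]
After op 11 (reset): HEAD=main@C [feat=E fix=B main=C]

Answer: main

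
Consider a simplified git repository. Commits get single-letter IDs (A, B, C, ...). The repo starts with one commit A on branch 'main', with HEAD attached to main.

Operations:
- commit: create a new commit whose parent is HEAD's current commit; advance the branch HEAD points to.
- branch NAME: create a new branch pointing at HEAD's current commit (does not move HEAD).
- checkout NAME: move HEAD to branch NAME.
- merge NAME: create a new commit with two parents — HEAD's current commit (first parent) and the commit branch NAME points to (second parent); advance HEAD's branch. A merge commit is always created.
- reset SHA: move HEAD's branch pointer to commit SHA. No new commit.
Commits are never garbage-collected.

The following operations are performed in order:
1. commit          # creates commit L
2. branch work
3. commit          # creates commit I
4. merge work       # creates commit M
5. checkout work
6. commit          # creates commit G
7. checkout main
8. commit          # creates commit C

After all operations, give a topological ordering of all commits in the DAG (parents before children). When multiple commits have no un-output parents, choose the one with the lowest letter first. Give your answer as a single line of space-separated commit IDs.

After op 1 (commit): HEAD=main@L [main=L]
After op 2 (branch): HEAD=main@L [main=L work=L]
After op 3 (commit): HEAD=main@I [main=I work=L]
After op 4 (merge): HEAD=main@M [main=M work=L]
After op 5 (checkout): HEAD=work@L [main=M work=L]
After op 6 (commit): HEAD=work@G [main=M work=G]
After op 7 (checkout): HEAD=main@M [main=M work=G]
After op 8 (commit): HEAD=main@C [main=C work=G]
commit A: parents=[]
commit C: parents=['M']
commit G: parents=['L']
commit I: parents=['L']
commit L: parents=['A']
commit M: parents=['I', 'L']

Answer: A L G I M C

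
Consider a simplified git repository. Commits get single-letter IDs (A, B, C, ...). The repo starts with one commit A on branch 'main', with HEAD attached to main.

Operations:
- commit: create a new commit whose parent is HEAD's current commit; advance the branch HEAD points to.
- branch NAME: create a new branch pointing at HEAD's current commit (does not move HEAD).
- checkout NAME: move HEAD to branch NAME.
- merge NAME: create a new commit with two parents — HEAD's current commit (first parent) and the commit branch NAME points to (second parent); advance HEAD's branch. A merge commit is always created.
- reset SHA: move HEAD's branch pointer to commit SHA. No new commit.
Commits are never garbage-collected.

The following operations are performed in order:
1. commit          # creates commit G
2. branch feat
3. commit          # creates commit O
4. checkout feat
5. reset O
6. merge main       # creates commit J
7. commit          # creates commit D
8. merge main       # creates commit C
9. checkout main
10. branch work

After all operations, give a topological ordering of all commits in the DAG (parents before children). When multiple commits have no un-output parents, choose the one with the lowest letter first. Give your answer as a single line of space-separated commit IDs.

Answer: A G O J D C

Derivation:
After op 1 (commit): HEAD=main@G [main=G]
After op 2 (branch): HEAD=main@G [feat=G main=G]
After op 3 (commit): HEAD=main@O [feat=G main=O]
After op 4 (checkout): HEAD=feat@G [feat=G main=O]
After op 5 (reset): HEAD=feat@O [feat=O main=O]
After op 6 (merge): HEAD=feat@J [feat=J main=O]
After op 7 (commit): HEAD=feat@D [feat=D main=O]
After op 8 (merge): HEAD=feat@C [feat=C main=O]
After op 9 (checkout): HEAD=main@O [feat=C main=O]
After op 10 (branch): HEAD=main@O [feat=C main=O work=O]
commit A: parents=[]
commit C: parents=['D', 'O']
commit D: parents=['J']
commit G: parents=['A']
commit J: parents=['O', 'O']
commit O: parents=['G']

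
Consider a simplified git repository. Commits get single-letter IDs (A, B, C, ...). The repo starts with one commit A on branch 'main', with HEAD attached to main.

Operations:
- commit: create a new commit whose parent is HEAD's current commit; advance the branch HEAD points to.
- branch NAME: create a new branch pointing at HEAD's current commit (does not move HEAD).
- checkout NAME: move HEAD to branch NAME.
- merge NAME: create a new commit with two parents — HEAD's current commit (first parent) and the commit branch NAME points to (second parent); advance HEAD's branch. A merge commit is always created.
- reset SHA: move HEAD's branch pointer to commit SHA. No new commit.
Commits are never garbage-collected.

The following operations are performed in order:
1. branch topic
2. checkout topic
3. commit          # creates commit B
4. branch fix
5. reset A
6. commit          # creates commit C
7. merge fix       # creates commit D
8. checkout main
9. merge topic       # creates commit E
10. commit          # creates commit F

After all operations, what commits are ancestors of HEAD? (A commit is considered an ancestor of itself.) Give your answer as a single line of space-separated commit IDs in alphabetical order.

After op 1 (branch): HEAD=main@A [main=A topic=A]
After op 2 (checkout): HEAD=topic@A [main=A topic=A]
After op 3 (commit): HEAD=topic@B [main=A topic=B]
After op 4 (branch): HEAD=topic@B [fix=B main=A topic=B]
After op 5 (reset): HEAD=topic@A [fix=B main=A topic=A]
After op 6 (commit): HEAD=topic@C [fix=B main=A topic=C]
After op 7 (merge): HEAD=topic@D [fix=B main=A topic=D]
After op 8 (checkout): HEAD=main@A [fix=B main=A topic=D]
After op 9 (merge): HEAD=main@E [fix=B main=E topic=D]
After op 10 (commit): HEAD=main@F [fix=B main=F topic=D]

Answer: A B C D E F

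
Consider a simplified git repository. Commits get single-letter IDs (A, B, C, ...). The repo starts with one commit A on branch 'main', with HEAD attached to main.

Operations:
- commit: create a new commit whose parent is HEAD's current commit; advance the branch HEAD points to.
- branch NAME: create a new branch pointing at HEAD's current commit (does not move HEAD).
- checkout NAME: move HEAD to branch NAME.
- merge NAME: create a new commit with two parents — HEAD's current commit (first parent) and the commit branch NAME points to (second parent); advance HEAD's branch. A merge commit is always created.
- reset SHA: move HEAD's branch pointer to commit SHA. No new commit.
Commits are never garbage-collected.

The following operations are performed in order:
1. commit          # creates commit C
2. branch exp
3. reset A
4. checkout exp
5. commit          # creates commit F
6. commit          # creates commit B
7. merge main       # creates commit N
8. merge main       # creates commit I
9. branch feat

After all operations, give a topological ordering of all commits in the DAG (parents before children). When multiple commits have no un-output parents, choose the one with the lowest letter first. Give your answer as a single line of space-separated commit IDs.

Answer: A C F B N I

Derivation:
After op 1 (commit): HEAD=main@C [main=C]
After op 2 (branch): HEAD=main@C [exp=C main=C]
After op 3 (reset): HEAD=main@A [exp=C main=A]
After op 4 (checkout): HEAD=exp@C [exp=C main=A]
After op 5 (commit): HEAD=exp@F [exp=F main=A]
After op 6 (commit): HEAD=exp@B [exp=B main=A]
After op 7 (merge): HEAD=exp@N [exp=N main=A]
After op 8 (merge): HEAD=exp@I [exp=I main=A]
After op 9 (branch): HEAD=exp@I [exp=I feat=I main=A]
commit A: parents=[]
commit B: parents=['F']
commit C: parents=['A']
commit F: parents=['C']
commit I: parents=['N', 'A']
commit N: parents=['B', 'A']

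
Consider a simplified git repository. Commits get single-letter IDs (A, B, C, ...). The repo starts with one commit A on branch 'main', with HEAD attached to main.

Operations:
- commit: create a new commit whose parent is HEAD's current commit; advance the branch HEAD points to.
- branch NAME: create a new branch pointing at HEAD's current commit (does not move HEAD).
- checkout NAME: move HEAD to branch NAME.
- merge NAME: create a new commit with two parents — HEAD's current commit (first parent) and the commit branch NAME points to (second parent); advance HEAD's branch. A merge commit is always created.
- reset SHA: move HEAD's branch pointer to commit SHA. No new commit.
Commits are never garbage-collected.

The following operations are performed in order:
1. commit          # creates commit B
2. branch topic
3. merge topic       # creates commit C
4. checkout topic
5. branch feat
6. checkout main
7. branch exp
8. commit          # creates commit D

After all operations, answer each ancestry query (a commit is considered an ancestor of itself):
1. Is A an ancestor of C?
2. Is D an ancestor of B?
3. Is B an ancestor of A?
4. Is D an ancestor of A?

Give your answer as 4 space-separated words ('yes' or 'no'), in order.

After op 1 (commit): HEAD=main@B [main=B]
After op 2 (branch): HEAD=main@B [main=B topic=B]
After op 3 (merge): HEAD=main@C [main=C topic=B]
After op 4 (checkout): HEAD=topic@B [main=C topic=B]
After op 5 (branch): HEAD=topic@B [feat=B main=C topic=B]
After op 6 (checkout): HEAD=main@C [feat=B main=C topic=B]
After op 7 (branch): HEAD=main@C [exp=C feat=B main=C topic=B]
After op 8 (commit): HEAD=main@D [exp=C feat=B main=D topic=B]
ancestors(C) = {A,B,C}; A in? yes
ancestors(B) = {A,B}; D in? no
ancestors(A) = {A}; B in? no
ancestors(A) = {A}; D in? no

Answer: yes no no no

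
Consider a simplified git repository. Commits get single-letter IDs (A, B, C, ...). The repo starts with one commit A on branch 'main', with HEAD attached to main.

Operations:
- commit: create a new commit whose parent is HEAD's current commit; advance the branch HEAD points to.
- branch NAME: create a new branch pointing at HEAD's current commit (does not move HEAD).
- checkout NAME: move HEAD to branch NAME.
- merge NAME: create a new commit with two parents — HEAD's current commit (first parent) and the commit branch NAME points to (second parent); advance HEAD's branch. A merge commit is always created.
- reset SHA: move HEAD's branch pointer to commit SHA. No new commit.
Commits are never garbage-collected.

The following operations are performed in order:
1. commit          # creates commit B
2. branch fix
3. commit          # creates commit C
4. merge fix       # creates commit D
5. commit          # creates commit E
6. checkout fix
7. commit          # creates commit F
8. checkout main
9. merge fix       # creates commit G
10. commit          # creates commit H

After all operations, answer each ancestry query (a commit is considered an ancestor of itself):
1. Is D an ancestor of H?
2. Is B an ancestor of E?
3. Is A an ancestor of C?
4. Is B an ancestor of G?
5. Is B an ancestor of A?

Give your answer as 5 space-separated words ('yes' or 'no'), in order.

After op 1 (commit): HEAD=main@B [main=B]
After op 2 (branch): HEAD=main@B [fix=B main=B]
After op 3 (commit): HEAD=main@C [fix=B main=C]
After op 4 (merge): HEAD=main@D [fix=B main=D]
After op 5 (commit): HEAD=main@E [fix=B main=E]
After op 6 (checkout): HEAD=fix@B [fix=B main=E]
After op 7 (commit): HEAD=fix@F [fix=F main=E]
After op 8 (checkout): HEAD=main@E [fix=F main=E]
After op 9 (merge): HEAD=main@G [fix=F main=G]
After op 10 (commit): HEAD=main@H [fix=F main=H]
ancestors(H) = {A,B,C,D,E,F,G,H}; D in? yes
ancestors(E) = {A,B,C,D,E}; B in? yes
ancestors(C) = {A,B,C}; A in? yes
ancestors(G) = {A,B,C,D,E,F,G}; B in? yes
ancestors(A) = {A}; B in? no

Answer: yes yes yes yes no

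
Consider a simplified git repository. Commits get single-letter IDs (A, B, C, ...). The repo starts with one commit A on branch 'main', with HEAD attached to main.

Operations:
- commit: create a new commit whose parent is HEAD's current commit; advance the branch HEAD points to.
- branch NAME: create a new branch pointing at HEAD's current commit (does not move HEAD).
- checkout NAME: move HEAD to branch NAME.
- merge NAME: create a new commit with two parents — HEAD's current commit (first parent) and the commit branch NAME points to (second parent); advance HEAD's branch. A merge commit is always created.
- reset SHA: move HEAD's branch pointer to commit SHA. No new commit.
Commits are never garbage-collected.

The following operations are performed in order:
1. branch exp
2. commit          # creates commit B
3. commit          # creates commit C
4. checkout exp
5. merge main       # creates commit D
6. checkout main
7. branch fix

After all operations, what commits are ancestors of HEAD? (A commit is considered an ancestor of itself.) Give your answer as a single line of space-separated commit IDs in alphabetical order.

After op 1 (branch): HEAD=main@A [exp=A main=A]
After op 2 (commit): HEAD=main@B [exp=A main=B]
After op 3 (commit): HEAD=main@C [exp=A main=C]
After op 4 (checkout): HEAD=exp@A [exp=A main=C]
After op 5 (merge): HEAD=exp@D [exp=D main=C]
After op 6 (checkout): HEAD=main@C [exp=D main=C]
After op 7 (branch): HEAD=main@C [exp=D fix=C main=C]

Answer: A B C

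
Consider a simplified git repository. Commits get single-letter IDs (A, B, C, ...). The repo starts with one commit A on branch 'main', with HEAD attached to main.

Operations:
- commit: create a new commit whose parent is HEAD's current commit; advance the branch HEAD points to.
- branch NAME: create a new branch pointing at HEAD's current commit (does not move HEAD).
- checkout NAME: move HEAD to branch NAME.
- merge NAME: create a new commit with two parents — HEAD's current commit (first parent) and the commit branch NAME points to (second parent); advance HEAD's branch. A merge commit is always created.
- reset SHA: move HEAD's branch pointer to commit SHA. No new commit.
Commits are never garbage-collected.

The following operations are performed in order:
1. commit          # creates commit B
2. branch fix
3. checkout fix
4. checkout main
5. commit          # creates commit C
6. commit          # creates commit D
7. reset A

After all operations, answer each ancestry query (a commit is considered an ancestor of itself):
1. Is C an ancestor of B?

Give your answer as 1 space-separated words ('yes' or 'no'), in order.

After op 1 (commit): HEAD=main@B [main=B]
After op 2 (branch): HEAD=main@B [fix=B main=B]
After op 3 (checkout): HEAD=fix@B [fix=B main=B]
After op 4 (checkout): HEAD=main@B [fix=B main=B]
After op 5 (commit): HEAD=main@C [fix=B main=C]
After op 6 (commit): HEAD=main@D [fix=B main=D]
After op 7 (reset): HEAD=main@A [fix=B main=A]
ancestors(B) = {A,B}; C in? no

Answer: no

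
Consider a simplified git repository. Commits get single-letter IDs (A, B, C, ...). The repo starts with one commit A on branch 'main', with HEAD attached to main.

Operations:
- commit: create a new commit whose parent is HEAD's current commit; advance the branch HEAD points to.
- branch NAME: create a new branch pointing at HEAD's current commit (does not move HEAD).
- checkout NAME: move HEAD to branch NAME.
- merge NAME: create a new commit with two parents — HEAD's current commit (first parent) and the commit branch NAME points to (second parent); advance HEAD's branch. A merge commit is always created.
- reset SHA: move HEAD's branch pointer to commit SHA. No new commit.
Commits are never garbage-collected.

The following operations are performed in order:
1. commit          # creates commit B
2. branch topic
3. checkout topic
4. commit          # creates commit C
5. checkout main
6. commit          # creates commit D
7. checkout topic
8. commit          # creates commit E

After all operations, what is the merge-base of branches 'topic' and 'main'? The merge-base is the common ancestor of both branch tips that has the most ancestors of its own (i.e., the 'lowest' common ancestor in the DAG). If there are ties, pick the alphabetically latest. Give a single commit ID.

Answer: B

Derivation:
After op 1 (commit): HEAD=main@B [main=B]
After op 2 (branch): HEAD=main@B [main=B topic=B]
After op 3 (checkout): HEAD=topic@B [main=B topic=B]
After op 4 (commit): HEAD=topic@C [main=B topic=C]
After op 5 (checkout): HEAD=main@B [main=B topic=C]
After op 6 (commit): HEAD=main@D [main=D topic=C]
After op 7 (checkout): HEAD=topic@C [main=D topic=C]
After op 8 (commit): HEAD=topic@E [main=D topic=E]
ancestors(topic=E): ['A', 'B', 'C', 'E']
ancestors(main=D): ['A', 'B', 'D']
common: ['A', 'B']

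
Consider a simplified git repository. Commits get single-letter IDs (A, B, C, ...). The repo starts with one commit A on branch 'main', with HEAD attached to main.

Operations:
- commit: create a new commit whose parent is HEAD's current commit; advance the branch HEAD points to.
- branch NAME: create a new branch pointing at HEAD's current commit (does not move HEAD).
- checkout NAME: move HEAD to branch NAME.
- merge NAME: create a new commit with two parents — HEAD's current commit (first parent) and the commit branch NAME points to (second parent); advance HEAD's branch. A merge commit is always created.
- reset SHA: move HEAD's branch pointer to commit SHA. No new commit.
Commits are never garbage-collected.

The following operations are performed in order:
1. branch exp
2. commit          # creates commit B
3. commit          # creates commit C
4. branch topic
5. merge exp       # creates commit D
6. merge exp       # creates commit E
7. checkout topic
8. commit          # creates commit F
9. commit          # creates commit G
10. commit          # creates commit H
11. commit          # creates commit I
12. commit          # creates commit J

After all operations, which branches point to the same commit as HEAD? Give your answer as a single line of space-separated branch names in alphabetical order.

Answer: topic

Derivation:
After op 1 (branch): HEAD=main@A [exp=A main=A]
After op 2 (commit): HEAD=main@B [exp=A main=B]
After op 3 (commit): HEAD=main@C [exp=A main=C]
After op 4 (branch): HEAD=main@C [exp=A main=C topic=C]
After op 5 (merge): HEAD=main@D [exp=A main=D topic=C]
After op 6 (merge): HEAD=main@E [exp=A main=E topic=C]
After op 7 (checkout): HEAD=topic@C [exp=A main=E topic=C]
After op 8 (commit): HEAD=topic@F [exp=A main=E topic=F]
After op 9 (commit): HEAD=topic@G [exp=A main=E topic=G]
After op 10 (commit): HEAD=topic@H [exp=A main=E topic=H]
After op 11 (commit): HEAD=topic@I [exp=A main=E topic=I]
After op 12 (commit): HEAD=topic@J [exp=A main=E topic=J]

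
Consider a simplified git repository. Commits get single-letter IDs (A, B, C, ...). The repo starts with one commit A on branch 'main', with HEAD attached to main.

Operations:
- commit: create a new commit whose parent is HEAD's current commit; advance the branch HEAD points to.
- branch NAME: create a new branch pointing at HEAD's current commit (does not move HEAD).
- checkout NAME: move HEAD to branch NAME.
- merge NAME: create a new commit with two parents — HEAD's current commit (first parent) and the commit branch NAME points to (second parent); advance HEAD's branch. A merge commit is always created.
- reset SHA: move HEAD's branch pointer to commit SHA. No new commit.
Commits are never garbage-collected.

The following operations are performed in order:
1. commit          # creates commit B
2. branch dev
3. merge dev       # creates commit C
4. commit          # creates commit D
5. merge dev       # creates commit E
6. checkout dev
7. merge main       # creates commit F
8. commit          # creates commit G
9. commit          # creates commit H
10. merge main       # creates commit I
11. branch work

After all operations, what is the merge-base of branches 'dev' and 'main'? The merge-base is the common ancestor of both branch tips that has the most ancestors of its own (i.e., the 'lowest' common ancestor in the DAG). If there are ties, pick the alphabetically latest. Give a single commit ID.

Answer: E

Derivation:
After op 1 (commit): HEAD=main@B [main=B]
After op 2 (branch): HEAD=main@B [dev=B main=B]
After op 3 (merge): HEAD=main@C [dev=B main=C]
After op 4 (commit): HEAD=main@D [dev=B main=D]
After op 5 (merge): HEAD=main@E [dev=B main=E]
After op 6 (checkout): HEAD=dev@B [dev=B main=E]
After op 7 (merge): HEAD=dev@F [dev=F main=E]
After op 8 (commit): HEAD=dev@G [dev=G main=E]
After op 9 (commit): HEAD=dev@H [dev=H main=E]
After op 10 (merge): HEAD=dev@I [dev=I main=E]
After op 11 (branch): HEAD=dev@I [dev=I main=E work=I]
ancestors(dev=I): ['A', 'B', 'C', 'D', 'E', 'F', 'G', 'H', 'I']
ancestors(main=E): ['A', 'B', 'C', 'D', 'E']
common: ['A', 'B', 'C', 'D', 'E']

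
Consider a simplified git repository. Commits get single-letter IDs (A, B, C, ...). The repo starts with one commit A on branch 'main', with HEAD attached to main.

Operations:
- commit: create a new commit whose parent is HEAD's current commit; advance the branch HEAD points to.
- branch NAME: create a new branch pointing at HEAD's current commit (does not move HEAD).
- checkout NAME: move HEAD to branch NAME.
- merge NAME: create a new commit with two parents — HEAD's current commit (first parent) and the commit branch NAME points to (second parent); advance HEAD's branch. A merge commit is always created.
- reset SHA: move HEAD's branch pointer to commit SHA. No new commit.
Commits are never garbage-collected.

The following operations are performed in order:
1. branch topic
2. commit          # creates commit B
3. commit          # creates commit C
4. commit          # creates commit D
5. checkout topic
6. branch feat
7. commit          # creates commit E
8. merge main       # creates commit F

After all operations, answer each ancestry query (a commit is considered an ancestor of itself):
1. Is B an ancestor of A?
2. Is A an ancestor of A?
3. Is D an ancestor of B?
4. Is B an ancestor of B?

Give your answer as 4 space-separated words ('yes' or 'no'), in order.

After op 1 (branch): HEAD=main@A [main=A topic=A]
After op 2 (commit): HEAD=main@B [main=B topic=A]
After op 3 (commit): HEAD=main@C [main=C topic=A]
After op 4 (commit): HEAD=main@D [main=D topic=A]
After op 5 (checkout): HEAD=topic@A [main=D topic=A]
After op 6 (branch): HEAD=topic@A [feat=A main=D topic=A]
After op 7 (commit): HEAD=topic@E [feat=A main=D topic=E]
After op 8 (merge): HEAD=topic@F [feat=A main=D topic=F]
ancestors(A) = {A}; B in? no
ancestors(A) = {A}; A in? yes
ancestors(B) = {A,B}; D in? no
ancestors(B) = {A,B}; B in? yes

Answer: no yes no yes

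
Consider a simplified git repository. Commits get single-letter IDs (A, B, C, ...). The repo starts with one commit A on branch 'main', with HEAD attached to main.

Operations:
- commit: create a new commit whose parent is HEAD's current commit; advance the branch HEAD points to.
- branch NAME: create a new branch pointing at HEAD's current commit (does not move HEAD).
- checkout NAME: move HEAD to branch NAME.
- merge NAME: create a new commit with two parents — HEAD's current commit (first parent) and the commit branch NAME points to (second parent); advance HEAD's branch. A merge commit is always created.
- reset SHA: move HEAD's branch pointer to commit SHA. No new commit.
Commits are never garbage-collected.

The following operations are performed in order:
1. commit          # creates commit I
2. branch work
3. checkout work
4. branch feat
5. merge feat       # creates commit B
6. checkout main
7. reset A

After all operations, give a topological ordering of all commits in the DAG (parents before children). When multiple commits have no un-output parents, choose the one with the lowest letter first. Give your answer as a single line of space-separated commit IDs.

After op 1 (commit): HEAD=main@I [main=I]
After op 2 (branch): HEAD=main@I [main=I work=I]
After op 3 (checkout): HEAD=work@I [main=I work=I]
After op 4 (branch): HEAD=work@I [feat=I main=I work=I]
After op 5 (merge): HEAD=work@B [feat=I main=I work=B]
After op 6 (checkout): HEAD=main@I [feat=I main=I work=B]
After op 7 (reset): HEAD=main@A [feat=I main=A work=B]
commit A: parents=[]
commit B: parents=['I', 'I']
commit I: parents=['A']

Answer: A I B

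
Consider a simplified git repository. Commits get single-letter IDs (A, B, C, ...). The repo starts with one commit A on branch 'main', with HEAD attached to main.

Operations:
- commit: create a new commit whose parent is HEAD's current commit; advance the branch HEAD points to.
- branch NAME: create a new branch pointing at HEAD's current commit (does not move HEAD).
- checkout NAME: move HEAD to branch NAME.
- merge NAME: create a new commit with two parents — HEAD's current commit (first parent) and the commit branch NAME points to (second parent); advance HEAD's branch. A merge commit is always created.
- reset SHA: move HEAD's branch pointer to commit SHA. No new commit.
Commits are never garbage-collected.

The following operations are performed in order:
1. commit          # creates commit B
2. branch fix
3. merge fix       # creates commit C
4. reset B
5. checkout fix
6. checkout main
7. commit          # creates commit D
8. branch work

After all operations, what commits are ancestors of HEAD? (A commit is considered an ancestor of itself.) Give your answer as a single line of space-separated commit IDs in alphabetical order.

After op 1 (commit): HEAD=main@B [main=B]
After op 2 (branch): HEAD=main@B [fix=B main=B]
After op 3 (merge): HEAD=main@C [fix=B main=C]
After op 4 (reset): HEAD=main@B [fix=B main=B]
After op 5 (checkout): HEAD=fix@B [fix=B main=B]
After op 6 (checkout): HEAD=main@B [fix=B main=B]
After op 7 (commit): HEAD=main@D [fix=B main=D]
After op 8 (branch): HEAD=main@D [fix=B main=D work=D]

Answer: A B D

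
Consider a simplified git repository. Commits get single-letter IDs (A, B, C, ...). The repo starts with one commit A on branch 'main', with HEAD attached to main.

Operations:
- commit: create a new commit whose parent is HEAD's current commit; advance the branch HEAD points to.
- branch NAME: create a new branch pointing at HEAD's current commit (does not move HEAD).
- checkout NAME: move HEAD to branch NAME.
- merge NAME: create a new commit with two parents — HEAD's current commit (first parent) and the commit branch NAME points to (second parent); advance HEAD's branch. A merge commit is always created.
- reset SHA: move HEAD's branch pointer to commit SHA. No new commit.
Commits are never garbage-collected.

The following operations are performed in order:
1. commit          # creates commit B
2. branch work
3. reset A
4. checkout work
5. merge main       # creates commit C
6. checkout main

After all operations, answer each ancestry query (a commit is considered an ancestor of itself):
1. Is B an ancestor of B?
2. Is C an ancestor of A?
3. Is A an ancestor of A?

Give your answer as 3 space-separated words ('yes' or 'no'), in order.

After op 1 (commit): HEAD=main@B [main=B]
After op 2 (branch): HEAD=main@B [main=B work=B]
After op 3 (reset): HEAD=main@A [main=A work=B]
After op 4 (checkout): HEAD=work@B [main=A work=B]
After op 5 (merge): HEAD=work@C [main=A work=C]
After op 6 (checkout): HEAD=main@A [main=A work=C]
ancestors(B) = {A,B}; B in? yes
ancestors(A) = {A}; C in? no
ancestors(A) = {A}; A in? yes

Answer: yes no yes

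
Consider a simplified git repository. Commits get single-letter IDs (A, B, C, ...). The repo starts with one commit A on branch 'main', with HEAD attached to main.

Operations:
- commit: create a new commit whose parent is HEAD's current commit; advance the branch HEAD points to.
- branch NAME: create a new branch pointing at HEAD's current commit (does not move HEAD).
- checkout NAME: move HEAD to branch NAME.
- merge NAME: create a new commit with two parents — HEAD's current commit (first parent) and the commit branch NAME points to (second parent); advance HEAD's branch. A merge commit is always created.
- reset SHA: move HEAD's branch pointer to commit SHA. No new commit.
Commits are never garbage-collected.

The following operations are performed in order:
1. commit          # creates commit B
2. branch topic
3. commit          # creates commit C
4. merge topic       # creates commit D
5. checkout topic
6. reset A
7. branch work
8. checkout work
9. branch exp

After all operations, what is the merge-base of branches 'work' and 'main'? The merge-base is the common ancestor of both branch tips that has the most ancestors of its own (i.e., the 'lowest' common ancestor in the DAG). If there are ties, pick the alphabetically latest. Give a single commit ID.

Answer: A

Derivation:
After op 1 (commit): HEAD=main@B [main=B]
After op 2 (branch): HEAD=main@B [main=B topic=B]
After op 3 (commit): HEAD=main@C [main=C topic=B]
After op 4 (merge): HEAD=main@D [main=D topic=B]
After op 5 (checkout): HEAD=topic@B [main=D topic=B]
After op 6 (reset): HEAD=topic@A [main=D topic=A]
After op 7 (branch): HEAD=topic@A [main=D topic=A work=A]
After op 8 (checkout): HEAD=work@A [main=D topic=A work=A]
After op 9 (branch): HEAD=work@A [exp=A main=D topic=A work=A]
ancestors(work=A): ['A']
ancestors(main=D): ['A', 'B', 'C', 'D']
common: ['A']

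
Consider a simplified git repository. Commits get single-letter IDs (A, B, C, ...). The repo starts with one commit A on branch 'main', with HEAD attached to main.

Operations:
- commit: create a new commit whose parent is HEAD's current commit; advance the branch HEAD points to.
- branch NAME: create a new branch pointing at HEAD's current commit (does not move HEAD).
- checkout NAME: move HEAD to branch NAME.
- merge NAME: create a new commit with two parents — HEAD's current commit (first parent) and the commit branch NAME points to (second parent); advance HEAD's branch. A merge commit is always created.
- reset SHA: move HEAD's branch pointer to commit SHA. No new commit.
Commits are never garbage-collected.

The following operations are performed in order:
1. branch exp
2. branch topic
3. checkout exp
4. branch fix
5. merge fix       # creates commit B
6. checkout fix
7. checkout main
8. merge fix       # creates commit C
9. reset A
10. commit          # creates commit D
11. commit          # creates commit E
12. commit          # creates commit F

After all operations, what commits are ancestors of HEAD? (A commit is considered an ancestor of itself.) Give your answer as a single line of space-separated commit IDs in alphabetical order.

After op 1 (branch): HEAD=main@A [exp=A main=A]
After op 2 (branch): HEAD=main@A [exp=A main=A topic=A]
After op 3 (checkout): HEAD=exp@A [exp=A main=A topic=A]
After op 4 (branch): HEAD=exp@A [exp=A fix=A main=A topic=A]
After op 5 (merge): HEAD=exp@B [exp=B fix=A main=A topic=A]
After op 6 (checkout): HEAD=fix@A [exp=B fix=A main=A topic=A]
After op 7 (checkout): HEAD=main@A [exp=B fix=A main=A topic=A]
After op 8 (merge): HEAD=main@C [exp=B fix=A main=C topic=A]
After op 9 (reset): HEAD=main@A [exp=B fix=A main=A topic=A]
After op 10 (commit): HEAD=main@D [exp=B fix=A main=D topic=A]
After op 11 (commit): HEAD=main@E [exp=B fix=A main=E topic=A]
After op 12 (commit): HEAD=main@F [exp=B fix=A main=F topic=A]

Answer: A D E F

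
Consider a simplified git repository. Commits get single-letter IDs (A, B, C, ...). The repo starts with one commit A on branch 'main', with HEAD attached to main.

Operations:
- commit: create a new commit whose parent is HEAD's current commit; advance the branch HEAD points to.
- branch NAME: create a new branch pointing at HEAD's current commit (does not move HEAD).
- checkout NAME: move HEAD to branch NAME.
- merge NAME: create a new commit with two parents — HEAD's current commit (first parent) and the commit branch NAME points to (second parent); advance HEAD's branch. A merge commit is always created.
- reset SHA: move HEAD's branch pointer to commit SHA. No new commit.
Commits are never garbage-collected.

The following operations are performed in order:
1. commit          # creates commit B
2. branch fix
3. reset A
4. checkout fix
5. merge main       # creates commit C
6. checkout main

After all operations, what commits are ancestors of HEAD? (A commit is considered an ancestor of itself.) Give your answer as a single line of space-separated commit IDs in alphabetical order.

Answer: A

Derivation:
After op 1 (commit): HEAD=main@B [main=B]
After op 2 (branch): HEAD=main@B [fix=B main=B]
After op 3 (reset): HEAD=main@A [fix=B main=A]
After op 4 (checkout): HEAD=fix@B [fix=B main=A]
After op 5 (merge): HEAD=fix@C [fix=C main=A]
After op 6 (checkout): HEAD=main@A [fix=C main=A]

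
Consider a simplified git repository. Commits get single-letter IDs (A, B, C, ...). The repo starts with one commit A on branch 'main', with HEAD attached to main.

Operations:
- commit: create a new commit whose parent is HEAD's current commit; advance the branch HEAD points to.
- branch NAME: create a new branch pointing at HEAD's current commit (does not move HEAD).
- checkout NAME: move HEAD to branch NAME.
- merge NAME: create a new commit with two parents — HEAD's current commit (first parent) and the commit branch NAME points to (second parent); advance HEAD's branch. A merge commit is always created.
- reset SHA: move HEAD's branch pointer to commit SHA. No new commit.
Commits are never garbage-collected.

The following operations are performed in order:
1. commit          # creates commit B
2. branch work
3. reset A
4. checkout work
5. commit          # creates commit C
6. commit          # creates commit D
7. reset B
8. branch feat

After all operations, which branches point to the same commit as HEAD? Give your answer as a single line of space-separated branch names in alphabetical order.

Answer: feat work

Derivation:
After op 1 (commit): HEAD=main@B [main=B]
After op 2 (branch): HEAD=main@B [main=B work=B]
After op 3 (reset): HEAD=main@A [main=A work=B]
After op 4 (checkout): HEAD=work@B [main=A work=B]
After op 5 (commit): HEAD=work@C [main=A work=C]
After op 6 (commit): HEAD=work@D [main=A work=D]
After op 7 (reset): HEAD=work@B [main=A work=B]
After op 8 (branch): HEAD=work@B [feat=B main=A work=B]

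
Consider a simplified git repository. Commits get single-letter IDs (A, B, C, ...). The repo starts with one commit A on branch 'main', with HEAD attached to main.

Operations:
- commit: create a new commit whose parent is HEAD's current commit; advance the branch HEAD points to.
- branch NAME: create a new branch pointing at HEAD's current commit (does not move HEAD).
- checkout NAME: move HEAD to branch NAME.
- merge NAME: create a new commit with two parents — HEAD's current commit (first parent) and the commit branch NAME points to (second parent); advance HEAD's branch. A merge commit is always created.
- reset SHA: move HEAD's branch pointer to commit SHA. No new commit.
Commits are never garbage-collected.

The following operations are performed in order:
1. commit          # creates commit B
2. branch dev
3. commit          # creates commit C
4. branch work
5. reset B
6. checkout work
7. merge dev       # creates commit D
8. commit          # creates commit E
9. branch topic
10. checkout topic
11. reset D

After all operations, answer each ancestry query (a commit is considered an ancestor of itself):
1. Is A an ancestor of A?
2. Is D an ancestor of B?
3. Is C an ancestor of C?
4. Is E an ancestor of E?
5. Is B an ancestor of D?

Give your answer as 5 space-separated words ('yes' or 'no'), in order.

Answer: yes no yes yes yes

Derivation:
After op 1 (commit): HEAD=main@B [main=B]
After op 2 (branch): HEAD=main@B [dev=B main=B]
After op 3 (commit): HEAD=main@C [dev=B main=C]
After op 4 (branch): HEAD=main@C [dev=B main=C work=C]
After op 5 (reset): HEAD=main@B [dev=B main=B work=C]
After op 6 (checkout): HEAD=work@C [dev=B main=B work=C]
After op 7 (merge): HEAD=work@D [dev=B main=B work=D]
After op 8 (commit): HEAD=work@E [dev=B main=B work=E]
After op 9 (branch): HEAD=work@E [dev=B main=B topic=E work=E]
After op 10 (checkout): HEAD=topic@E [dev=B main=B topic=E work=E]
After op 11 (reset): HEAD=topic@D [dev=B main=B topic=D work=E]
ancestors(A) = {A}; A in? yes
ancestors(B) = {A,B}; D in? no
ancestors(C) = {A,B,C}; C in? yes
ancestors(E) = {A,B,C,D,E}; E in? yes
ancestors(D) = {A,B,C,D}; B in? yes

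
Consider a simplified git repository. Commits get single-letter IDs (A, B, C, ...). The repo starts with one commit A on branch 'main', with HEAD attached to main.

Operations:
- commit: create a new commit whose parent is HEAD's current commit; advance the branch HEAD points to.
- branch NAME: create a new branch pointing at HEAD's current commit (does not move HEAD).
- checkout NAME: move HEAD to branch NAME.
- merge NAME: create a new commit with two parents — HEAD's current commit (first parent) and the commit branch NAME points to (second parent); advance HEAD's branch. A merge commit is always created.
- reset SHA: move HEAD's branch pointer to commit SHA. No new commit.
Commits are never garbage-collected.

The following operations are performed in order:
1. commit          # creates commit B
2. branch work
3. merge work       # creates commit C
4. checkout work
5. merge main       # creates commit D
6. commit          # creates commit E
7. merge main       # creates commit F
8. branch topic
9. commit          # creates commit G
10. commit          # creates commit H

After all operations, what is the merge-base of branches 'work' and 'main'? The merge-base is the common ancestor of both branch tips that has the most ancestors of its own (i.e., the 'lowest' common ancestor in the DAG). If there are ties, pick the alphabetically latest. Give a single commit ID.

Answer: C

Derivation:
After op 1 (commit): HEAD=main@B [main=B]
After op 2 (branch): HEAD=main@B [main=B work=B]
After op 3 (merge): HEAD=main@C [main=C work=B]
After op 4 (checkout): HEAD=work@B [main=C work=B]
After op 5 (merge): HEAD=work@D [main=C work=D]
After op 6 (commit): HEAD=work@E [main=C work=E]
After op 7 (merge): HEAD=work@F [main=C work=F]
After op 8 (branch): HEAD=work@F [main=C topic=F work=F]
After op 9 (commit): HEAD=work@G [main=C topic=F work=G]
After op 10 (commit): HEAD=work@H [main=C topic=F work=H]
ancestors(work=H): ['A', 'B', 'C', 'D', 'E', 'F', 'G', 'H']
ancestors(main=C): ['A', 'B', 'C']
common: ['A', 'B', 'C']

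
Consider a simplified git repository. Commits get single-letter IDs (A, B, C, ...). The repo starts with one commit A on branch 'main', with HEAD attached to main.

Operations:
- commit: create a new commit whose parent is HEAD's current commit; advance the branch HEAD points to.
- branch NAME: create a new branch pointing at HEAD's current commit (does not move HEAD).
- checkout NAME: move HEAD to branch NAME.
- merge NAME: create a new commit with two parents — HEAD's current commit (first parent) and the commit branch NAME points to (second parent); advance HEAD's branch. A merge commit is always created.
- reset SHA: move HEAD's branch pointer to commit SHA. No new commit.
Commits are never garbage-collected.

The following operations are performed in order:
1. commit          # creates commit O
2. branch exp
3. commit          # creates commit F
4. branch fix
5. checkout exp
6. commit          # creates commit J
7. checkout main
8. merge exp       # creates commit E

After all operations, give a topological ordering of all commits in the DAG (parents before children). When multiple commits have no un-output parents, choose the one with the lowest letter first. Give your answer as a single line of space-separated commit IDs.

Answer: A O F J E

Derivation:
After op 1 (commit): HEAD=main@O [main=O]
After op 2 (branch): HEAD=main@O [exp=O main=O]
After op 3 (commit): HEAD=main@F [exp=O main=F]
After op 4 (branch): HEAD=main@F [exp=O fix=F main=F]
After op 5 (checkout): HEAD=exp@O [exp=O fix=F main=F]
After op 6 (commit): HEAD=exp@J [exp=J fix=F main=F]
After op 7 (checkout): HEAD=main@F [exp=J fix=F main=F]
After op 8 (merge): HEAD=main@E [exp=J fix=F main=E]
commit A: parents=[]
commit E: parents=['F', 'J']
commit F: parents=['O']
commit J: parents=['O']
commit O: parents=['A']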